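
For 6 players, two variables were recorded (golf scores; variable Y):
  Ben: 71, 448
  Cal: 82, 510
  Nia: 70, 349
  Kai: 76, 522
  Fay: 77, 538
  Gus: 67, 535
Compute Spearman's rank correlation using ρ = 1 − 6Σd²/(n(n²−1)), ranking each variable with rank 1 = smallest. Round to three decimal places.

Ranks of variable 1: 3, 6, 2, 4, 5, 1
Ranks of variable 2: 2, 3, 1, 4, 6, 5
d = r₁ − r₂: 1, 3, 1, 0, -1, -4
d²: 1, 9, 1, 0, 1, 16; Σd² = 28
ρ = 1 − 6·28/(6·35) = 1 − 168/210 = 0.200

0.200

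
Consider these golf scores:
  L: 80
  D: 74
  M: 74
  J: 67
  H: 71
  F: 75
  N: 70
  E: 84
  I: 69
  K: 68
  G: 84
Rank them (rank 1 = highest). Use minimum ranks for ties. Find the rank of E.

1

Sorted (descending): 84, 84, 80, 75, 74, 74, 71, 70, 69, 68, 67
The 2 values of 84 occupy positions 1–2 → each gets rank 1.
The 2 values of 74 occupy positions 5–6 → each gets rank 5.
E has value 84 → rank 1.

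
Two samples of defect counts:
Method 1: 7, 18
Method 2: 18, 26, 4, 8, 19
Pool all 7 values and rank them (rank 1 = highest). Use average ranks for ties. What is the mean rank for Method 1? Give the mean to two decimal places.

Sorted (descending): 26, 19, 18, 18, 8, 7, 4
The 2 values of 18 occupy positions 3–4 → average rank (3+4)/2 = 3.5.
Method 1 values → pooled ranks: 7→6, 18→3.5
Mean rank = (6 + 3.5) / 2 = 4.75

4.75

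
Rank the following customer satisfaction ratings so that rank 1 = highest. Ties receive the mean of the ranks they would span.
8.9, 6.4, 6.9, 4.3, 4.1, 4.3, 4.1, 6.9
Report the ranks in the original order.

1, 4, 2.5, 5.5, 7.5, 5.5, 7.5, 2.5

Sorted (descending): 8.9, 6.9, 6.9, 6.4, 4.3, 4.3, 4.1, 4.1
The 2 values of 6.9 occupy positions 2–3 → average rank (2+3)/2 = 2.5.
The 2 values of 4.3 occupy positions 5–6 → average rank (5+6)/2 = 5.5.
The 2 values of 4.1 occupy positions 7–8 → average rank (7+8)/2 = 7.5.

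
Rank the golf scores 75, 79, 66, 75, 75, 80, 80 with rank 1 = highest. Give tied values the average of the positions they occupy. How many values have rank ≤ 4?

3

Sorted (descending): 80, 80, 79, 75, 75, 75, 66
The 2 values of 80 occupy positions 1–2 → average rank (1+2)/2 = 1.5.
The 3 values of 75 occupy positions 4–6 → average rank 5.
Ranks ≤ 4: {1.5, 1.5, 3} → 3 values.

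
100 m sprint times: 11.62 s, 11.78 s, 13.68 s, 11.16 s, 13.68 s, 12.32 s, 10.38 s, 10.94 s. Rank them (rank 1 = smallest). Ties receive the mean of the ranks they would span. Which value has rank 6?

Sorted (ascending): 10.38, 10.94, 11.16, 11.62, 11.78, 12.32, 13.68, 13.68
The 2 values of 13.68 occupy positions 7–8 → average rank (7+8)/2 = 7.5.
Rank 6 → value 12.32.

12.32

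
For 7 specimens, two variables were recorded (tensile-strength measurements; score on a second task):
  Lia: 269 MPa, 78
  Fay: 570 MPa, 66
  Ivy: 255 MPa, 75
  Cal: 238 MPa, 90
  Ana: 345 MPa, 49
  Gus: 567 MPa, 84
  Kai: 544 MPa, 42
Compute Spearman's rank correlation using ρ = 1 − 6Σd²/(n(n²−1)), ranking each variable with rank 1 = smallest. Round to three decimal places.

-0.429

Ranks of variable 1: 3, 7, 2, 1, 4, 6, 5
Ranks of variable 2: 5, 3, 4, 7, 2, 6, 1
d = r₁ − r₂: -2, 4, -2, -6, 2, 0, 4
d²: 4, 16, 4, 36, 4, 0, 16; Σd² = 80
ρ = 1 − 6·80/(7·48) = 1 − 480/336 = -0.429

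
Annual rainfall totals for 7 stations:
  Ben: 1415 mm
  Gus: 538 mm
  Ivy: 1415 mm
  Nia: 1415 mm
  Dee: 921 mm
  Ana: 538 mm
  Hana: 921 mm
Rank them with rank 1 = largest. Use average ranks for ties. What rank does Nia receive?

2

Sorted (descending): 1415, 1415, 1415, 921, 921, 538, 538
The 3 values of 1415 occupy positions 1–3 → average rank 2.
The 2 values of 921 occupy positions 4–5 → average rank (4+5)/2 = 4.5.
The 2 values of 538 occupy positions 6–7 → average rank (6+7)/2 = 6.5.
Nia has value 1415 mm → rank 2.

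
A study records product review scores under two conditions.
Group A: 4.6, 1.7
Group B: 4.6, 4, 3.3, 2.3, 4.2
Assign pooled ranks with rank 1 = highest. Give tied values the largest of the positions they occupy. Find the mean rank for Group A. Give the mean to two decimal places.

4.50

Sorted (descending): 4.6, 4.6, 4.2, 4, 3.3, 2.3, 1.7
The 2 values of 4.6 occupy positions 1–2 → each gets rank 2.
Group A values → pooled ranks: 4.6→2, 1.7→7
Mean rank = (2 + 7) / 2 = 4.50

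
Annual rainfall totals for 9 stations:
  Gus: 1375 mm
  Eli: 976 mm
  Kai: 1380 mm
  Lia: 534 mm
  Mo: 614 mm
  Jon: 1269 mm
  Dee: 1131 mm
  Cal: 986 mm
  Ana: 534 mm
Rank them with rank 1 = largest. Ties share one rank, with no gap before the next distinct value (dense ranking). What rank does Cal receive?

Sorted (descending): 1380, 1375, 1269, 1131, 986, 976, 614, 534, 534
The 2 values of 534 share dense rank 8.
Remaining distinct values take the next consecutive integers.
Cal has value 986 mm → rank 5.

5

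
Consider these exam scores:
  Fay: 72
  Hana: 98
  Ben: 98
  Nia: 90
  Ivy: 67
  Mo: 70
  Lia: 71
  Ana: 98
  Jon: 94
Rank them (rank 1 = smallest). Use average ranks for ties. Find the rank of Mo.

2

Sorted (ascending): 67, 70, 71, 72, 90, 94, 98, 98, 98
The 3 values of 98 occupy positions 7–9 → average rank 8.
Mo has value 70 → rank 2.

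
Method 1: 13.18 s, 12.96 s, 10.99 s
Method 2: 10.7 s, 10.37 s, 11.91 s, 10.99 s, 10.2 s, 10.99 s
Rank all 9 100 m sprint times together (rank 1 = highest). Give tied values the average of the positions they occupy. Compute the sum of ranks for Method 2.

Sorted (descending): 13.18, 12.96, 11.91, 10.99, 10.99, 10.99, 10.7, 10.37, 10.2
The 3 values of 10.99 occupy positions 4–6 → average rank 5.
Method 2 values → pooled ranks: 10.7→7, 10.37→8, 11.91→3, 10.99→5, 10.2→9, 10.99→5
Rank sum = 7 + 8 + 3 + 5 + 9 + 5 = 37

37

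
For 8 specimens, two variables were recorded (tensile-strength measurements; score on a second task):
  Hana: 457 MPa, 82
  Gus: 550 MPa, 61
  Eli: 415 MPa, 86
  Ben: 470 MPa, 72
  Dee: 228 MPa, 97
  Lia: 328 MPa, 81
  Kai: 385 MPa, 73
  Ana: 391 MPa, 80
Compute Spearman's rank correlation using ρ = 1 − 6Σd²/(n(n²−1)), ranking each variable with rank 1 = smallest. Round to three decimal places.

-0.619

Ranks of variable 1: 6, 8, 5, 7, 1, 2, 3, 4
Ranks of variable 2: 6, 1, 7, 2, 8, 5, 3, 4
d = r₁ − r₂: 0, 7, -2, 5, -7, -3, 0, 0
d²: 0, 49, 4, 25, 49, 9, 0, 0; Σd² = 136
ρ = 1 − 6·136/(8·63) = 1 − 816/504 = -0.619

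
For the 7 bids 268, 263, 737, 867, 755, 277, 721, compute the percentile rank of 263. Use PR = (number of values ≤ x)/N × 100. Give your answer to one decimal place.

14.3

N = 7.
Strictly below 263: 0. Equal to 263: 1.
PR = 1/7 × 100 = 14.3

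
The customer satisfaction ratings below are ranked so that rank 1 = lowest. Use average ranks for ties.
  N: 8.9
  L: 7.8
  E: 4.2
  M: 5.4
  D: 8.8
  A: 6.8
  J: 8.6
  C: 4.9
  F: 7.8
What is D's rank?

Sorted (ascending): 4.2, 4.9, 5.4, 6.8, 7.8, 7.8, 8.6, 8.8, 8.9
The 2 values of 7.8 occupy positions 5–6 → average rank (5+6)/2 = 5.5.
D has value 8.8 → rank 8.

8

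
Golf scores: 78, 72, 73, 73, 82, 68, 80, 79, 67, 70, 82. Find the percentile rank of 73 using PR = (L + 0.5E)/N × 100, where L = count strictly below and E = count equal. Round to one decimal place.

N = 11.
Strictly below 73: 4. Equal to 73: 2.
PR = (4 + 0.5·2)/11 × 100 = 45.5

45.5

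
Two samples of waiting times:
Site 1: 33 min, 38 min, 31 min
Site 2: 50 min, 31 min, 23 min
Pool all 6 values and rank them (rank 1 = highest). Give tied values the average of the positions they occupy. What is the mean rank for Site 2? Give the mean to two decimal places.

Sorted (descending): 50, 38, 33, 31, 31, 23
The 2 values of 31 occupy positions 4–5 → average rank (4+5)/2 = 4.5.
Site 2 values → pooled ranks: 50→1, 31→4.5, 23→6
Mean rank = (1 + 4.5 + 6) / 3 = 3.83

3.83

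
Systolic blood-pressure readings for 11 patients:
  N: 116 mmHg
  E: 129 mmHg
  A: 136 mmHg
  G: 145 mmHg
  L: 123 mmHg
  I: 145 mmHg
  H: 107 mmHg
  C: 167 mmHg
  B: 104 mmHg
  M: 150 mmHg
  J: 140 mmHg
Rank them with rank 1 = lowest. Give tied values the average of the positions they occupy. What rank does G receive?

8.5

Sorted (ascending): 104, 107, 116, 123, 129, 136, 140, 145, 145, 150, 167
The 2 values of 145 occupy positions 8–9 → average rank (8+9)/2 = 8.5.
G has value 145 mmHg → rank 8.5.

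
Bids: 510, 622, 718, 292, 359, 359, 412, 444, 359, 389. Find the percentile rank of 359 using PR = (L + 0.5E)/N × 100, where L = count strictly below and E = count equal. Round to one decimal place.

N = 10.
Strictly below 359: 1. Equal to 359: 3.
PR = (1 + 0.5·3)/10 × 100 = 25.0

25.0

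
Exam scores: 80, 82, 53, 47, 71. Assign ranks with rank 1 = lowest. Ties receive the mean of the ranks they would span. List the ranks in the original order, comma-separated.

4, 5, 2, 1, 3

Sorted (ascending): 47, 53, 71, 80, 82
No ties — each value takes its position as its rank.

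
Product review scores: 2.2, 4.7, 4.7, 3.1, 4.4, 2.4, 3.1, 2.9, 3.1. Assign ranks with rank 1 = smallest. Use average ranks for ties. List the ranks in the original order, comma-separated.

Sorted (ascending): 2.2, 2.4, 2.9, 3.1, 3.1, 3.1, 4.4, 4.7, 4.7
The 3 values of 3.1 occupy positions 4–6 → average rank 5.
The 2 values of 4.7 occupy positions 8–9 → average rank (8+9)/2 = 8.5.

1, 8.5, 8.5, 5, 7, 2, 5, 3, 5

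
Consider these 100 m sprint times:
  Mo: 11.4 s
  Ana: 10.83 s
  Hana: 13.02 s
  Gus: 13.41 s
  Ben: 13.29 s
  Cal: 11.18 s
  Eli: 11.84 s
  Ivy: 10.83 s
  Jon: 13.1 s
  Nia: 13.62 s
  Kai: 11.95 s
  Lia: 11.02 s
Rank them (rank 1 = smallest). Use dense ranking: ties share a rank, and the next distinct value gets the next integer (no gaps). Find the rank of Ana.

1

Sorted (ascending): 10.83, 10.83, 11.02, 11.18, 11.4, 11.84, 11.95, 13.02, 13.1, 13.29, 13.41, 13.62
The 2 values of 10.83 share dense rank 1.
Remaining distinct values take the next consecutive integers.
Ana has value 10.83 s → rank 1.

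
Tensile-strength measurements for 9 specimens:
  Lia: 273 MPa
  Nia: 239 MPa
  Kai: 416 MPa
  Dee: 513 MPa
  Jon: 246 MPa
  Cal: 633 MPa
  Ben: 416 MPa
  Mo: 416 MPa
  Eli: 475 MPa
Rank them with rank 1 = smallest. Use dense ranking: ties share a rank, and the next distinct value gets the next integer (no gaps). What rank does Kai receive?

4

Sorted (ascending): 239, 246, 273, 416, 416, 416, 475, 513, 633
The 3 values of 416 share dense rank 4.
Remaining distinct values take the next consecutive integers.
Kai has value 416 MPa → rank 4.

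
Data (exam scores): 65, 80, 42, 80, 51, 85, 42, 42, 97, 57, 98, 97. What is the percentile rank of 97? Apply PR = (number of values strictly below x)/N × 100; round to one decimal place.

75.0

N = 12.
Strictly below 97: 9. Equal to 97: 2.
PR = 9/12 × 100 = 75.0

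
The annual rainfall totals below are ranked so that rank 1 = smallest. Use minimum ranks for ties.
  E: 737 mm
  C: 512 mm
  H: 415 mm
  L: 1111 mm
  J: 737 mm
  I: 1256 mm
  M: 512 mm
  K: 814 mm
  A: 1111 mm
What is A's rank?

Sorted (ascending): 415, 512, 512, 737, 737, 814, 1111, 1111, 1256
The 2 values of 512 occupy positions 2–3 → each gets rank 2.
The 2 values of 737 occupy positions 4–5 → each gets rank 4.
The 2 values of 1111 occupy positions 7–8 → each gets rank 7.
A has value 1111 mm → rank 7.

7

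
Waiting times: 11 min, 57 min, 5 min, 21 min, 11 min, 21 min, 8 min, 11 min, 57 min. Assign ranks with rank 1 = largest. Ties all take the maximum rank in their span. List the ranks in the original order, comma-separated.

7, 2, 9, 4, 7, 4, 8, 7, 2

Sorted (descending): 57, 57, 21, 21, 11, 11, 11, 8, 5
The 2 values of 57 occupy positions 1–2 → each gets rank 2.
The 2 values of 21 occupy positions 3–4 → each gets rank 4.
The 3 values of 11 occupy positions 5–7 → each gets rank 7.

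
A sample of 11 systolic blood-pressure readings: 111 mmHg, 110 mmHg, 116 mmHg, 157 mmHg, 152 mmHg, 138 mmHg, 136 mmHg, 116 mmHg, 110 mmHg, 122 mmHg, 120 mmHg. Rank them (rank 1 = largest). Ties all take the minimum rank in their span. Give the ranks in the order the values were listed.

9, 10, 7, 1, 2, 3, 4, 7, 10, 5, 6

Sorted (descending): 157, 152, 138, 136, 122, 120, 116, 116, 111, 110, 110
The 2 values of 116 occupy positions 7–8 → each gets rank 7.
The 2 values of 110 occupy positions 10–11 → each gets rank 10.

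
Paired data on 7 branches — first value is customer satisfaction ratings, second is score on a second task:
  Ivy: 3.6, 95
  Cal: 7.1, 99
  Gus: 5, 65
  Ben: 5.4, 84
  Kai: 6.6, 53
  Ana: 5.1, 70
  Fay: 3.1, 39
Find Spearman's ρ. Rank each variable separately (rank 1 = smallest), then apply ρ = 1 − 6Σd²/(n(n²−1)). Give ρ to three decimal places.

0.429

Ranks of variable 1: 2, 7, 3, 5, 6, 4, 1
Ranks of variable 2: 6, 7, 3, 5, 2, 4, 1
d = r₁ − r₂: -4, 0, 0, 0, 4, 0, 0
d²: 16, 0, 0, 0, 16, 0, 0; Σd² = 32
ρ = 1 − 6·32/(7·48) = 1 − 192/336 = 0.429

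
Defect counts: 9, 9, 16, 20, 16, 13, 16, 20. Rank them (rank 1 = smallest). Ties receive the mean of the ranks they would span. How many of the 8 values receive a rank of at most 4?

Sorted (ascending): 9, 9, 13, 16, 16, 16, 20, 20
The 2 values of 9 occupy positions 1–2 → average rank (1+2)/2 = 1.5.
The 3 values of 16 occupy positions 4–6 → average rank 5.
The 2 values of 20 occupy positions 7–8 → average rank (7+8)/2 = 7.5.
Ranks ≤ 4: {1.5, 1.5, 3} → 3 values.

3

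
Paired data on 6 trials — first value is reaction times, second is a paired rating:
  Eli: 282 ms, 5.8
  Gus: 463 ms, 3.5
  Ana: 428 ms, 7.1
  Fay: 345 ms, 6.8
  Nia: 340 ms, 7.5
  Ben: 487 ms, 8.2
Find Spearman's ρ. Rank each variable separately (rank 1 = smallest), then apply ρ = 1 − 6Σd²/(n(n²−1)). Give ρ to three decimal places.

0.257

Ranks of variable 1: 1, 5, 4, 3, 2, 6
Ranks of variable 2: 2, 1, 4, 3, 5, 6
d = r₁ − r₂: -1, 4, 0, 0, -3, 0
d²: 1, 16, 0, 0, 9, 0; Σd² = 26
ρ = 1 − 6·26/(6·35) = 1 − 156/210 = 0.257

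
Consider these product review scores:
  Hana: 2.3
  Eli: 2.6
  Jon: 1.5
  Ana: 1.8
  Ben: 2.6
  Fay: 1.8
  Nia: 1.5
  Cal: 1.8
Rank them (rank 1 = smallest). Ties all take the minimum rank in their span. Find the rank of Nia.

1

Sorted (ascending): 1.5, 1.5, 1.8, 1.8, 1.8, 2.3, 2.6, 2.6
The 2 values of 1.5 occupy positions 1–2 → each gets rank 1.
The 3 values of 1.8 occupy positions 3–5 → each gets rank 3.
The 2 values of 2.6 occupy positions 7–8 → each gets rank 7.
Nia has value 1.5 → rank 1.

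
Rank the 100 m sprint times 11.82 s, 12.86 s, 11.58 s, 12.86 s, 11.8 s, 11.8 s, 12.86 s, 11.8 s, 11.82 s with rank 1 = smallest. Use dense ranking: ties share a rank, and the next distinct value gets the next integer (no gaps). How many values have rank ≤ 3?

6

Sorted (ascending): 11.58, 11.8, 11.8, 11.8, 11.82, 11.82, 12.86, 12.86, 12.86
The 3 values of 11.8 share dense rank 2.
The 2 values of 11.82 share dense rank 3.
The 3 values of 12.86 share dense rank 4.
Remaining distinct values take the next consecutive integers.
Ranks ≤ 3: {1, 2, 2, 2, 3, 3} → 6 values.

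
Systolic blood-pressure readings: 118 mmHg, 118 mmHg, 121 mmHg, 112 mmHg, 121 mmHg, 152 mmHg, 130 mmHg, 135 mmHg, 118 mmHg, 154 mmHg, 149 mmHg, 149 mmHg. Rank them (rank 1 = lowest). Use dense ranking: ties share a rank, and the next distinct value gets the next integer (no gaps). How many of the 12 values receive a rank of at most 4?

7

Sorted (ascending): 112, 118, 118, 118, 121, 121, 130, 135, 149, 149, 152, 154
The 3 values of 118 share dense rank 2.
The 2 values of 121 share dense rank 3.
The 2 values of 149 share dense rank 6.
Remaining distinct values take the next consecutive integers.
Ranks ≤ 4: {1, 2, 2, 2, 3, 3, 4} → 7 values.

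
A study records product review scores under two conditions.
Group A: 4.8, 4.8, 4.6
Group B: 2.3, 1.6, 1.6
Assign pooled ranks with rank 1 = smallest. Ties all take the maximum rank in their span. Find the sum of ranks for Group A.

16

Sorted (ascending): 1.6, 1.6, 2.3, 4.6, 4.8, 4.8
The 2 values of 1.6 occupy positions 1–2 → each gets rank 2.
The 2 values of 4.8 occupy positions 5–6 → each gets rank 6.
Group A values → pooled ranks: 4.8→6, 4.8→6, 4.6→4
Rank sum = 6 + 6 + 4 = 16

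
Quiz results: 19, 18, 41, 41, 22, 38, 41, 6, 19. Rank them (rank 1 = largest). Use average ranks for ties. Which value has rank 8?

Sorted (descending): 41, 41, 41, 38, 22, 19, 19, 18, 6
The 3 values of 41 occupy positions 1–3 → average rank 2.
The 2 values of 19 occupy positions 6–7 → average rank (6+7)/2 = 6.5.
Rank 8 → value 18.

18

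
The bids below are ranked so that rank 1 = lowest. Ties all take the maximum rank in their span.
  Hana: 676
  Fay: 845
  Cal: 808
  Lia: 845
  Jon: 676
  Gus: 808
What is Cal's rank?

4

Sorted (ascending): 676, 676, 808, 808, 845, 845
The 2 values of 676 occupy positions 1–2 → each gets rank 2.
The 2 values of 808 occupy positions 3–4 → each gets rank 4.
The 2 values of 845 occupy positions 5–6 → each gets rank 6.
Cal has value 808 → rank 4.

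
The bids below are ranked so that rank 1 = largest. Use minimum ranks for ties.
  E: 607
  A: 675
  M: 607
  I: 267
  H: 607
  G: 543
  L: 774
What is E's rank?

Sorted (descending): 774, 675, 607, 607, 607, 543, 267
The 3 values of 607 occupy positions 3–5 → each gets rank 3.
E has value 607 → rank 3.

3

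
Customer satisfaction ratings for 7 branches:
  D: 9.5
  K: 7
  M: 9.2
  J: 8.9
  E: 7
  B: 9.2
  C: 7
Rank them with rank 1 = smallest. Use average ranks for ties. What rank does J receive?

4

Sorted (ascending): 7, 7, 7, 8.9, 9.2, 9.2, 9.5
The 3 values of 7 occupy positions 1–3 → average rank 2.
The 2 values of 9.2 occupy positions 5–6 → average rank (5+6)/2 = 5.5.
J has value 8.9 → rank 4.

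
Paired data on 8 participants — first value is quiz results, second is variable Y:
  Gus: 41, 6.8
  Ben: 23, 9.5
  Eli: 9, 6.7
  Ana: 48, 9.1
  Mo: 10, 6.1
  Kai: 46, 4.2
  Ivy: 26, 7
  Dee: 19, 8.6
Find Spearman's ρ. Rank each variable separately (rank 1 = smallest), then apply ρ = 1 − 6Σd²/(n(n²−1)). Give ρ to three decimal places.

0.167

Ranks of variable 1: 6, 4, 1, 8, 2, 7, 5, 3
Ranks of variable 2: 4, 8, 3, 7, 2, 1, 5, 6
d = r₁ − r₂: 2, -4, -2, 1, 0, 6, 0, -3
d²: 4, 16, 4, 1, 0, 36, 0, 9; Σd² = 70
ρ = 1 − 6·70/(8·63) = 1 − 420/504 = 0.167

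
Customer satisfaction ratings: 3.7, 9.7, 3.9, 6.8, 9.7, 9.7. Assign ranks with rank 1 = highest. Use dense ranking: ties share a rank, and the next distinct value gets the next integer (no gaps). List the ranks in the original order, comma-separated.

4, 1, 3, 2, 1, 1

Sorted (descending): 9.7, 9.7, 9.7, 6.8, 3.9, 3.7
The 3 values of 9.7 share dense rank 1.
Remaining distinct values take the next consecutive integers.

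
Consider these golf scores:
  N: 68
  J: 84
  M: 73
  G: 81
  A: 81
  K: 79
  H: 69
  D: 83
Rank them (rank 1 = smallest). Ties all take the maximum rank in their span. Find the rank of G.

6

Sorted (ascending): 68, 69, 73, 79, 81, 81, 83, 84
The 2 values of 81 occupy positions 5–6 → each gets rank 6.
G has value 81 → rank 6.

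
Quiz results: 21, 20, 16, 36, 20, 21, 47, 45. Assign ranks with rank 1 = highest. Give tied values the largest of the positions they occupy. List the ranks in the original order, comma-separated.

Sorted (descending): 47, 45, 36, 21, 21, 20, 20, 16
The 2 values of 21 occupy positions 4–5 → each gets rank 5.
The 2 values of 20 occupy positions 6–7 → each gets rank 7.

5, 7, 8, 3, 7, 5, 1, 2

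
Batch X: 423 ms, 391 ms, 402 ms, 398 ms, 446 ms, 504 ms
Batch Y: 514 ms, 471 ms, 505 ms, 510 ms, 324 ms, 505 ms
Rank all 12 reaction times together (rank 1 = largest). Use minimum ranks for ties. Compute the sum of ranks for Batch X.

50

Sorted (descending): 514, 510, 505, 505, 504, 471, 446, 423, 402, 398, 391, 324
The 2 values of 505 occupy positions 3–4 → each gets rank 3.
Batch X values → pooled ranks: 423→8, 391→11, 402→9, 398→10, 446→7, 504→5
Rank sum = 8 + 11 + 9 + 10 + 7 + 5 = 50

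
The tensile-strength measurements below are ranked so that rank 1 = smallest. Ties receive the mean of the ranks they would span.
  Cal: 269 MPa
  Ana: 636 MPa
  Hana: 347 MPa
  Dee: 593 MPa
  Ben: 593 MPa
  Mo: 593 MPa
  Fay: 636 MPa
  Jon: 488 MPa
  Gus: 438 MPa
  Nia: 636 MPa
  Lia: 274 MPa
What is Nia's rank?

Sorted (ascending): 269, 274, 347, 438, 488, 593, 593, 593, 636, 636, 636
The 3 values of 593 occupy positions 6–8 → average rank 7.
The 3 values of 636 occupy positions 9–11 → average rank 10.
Nia has value 636 MPa → rank 10.

10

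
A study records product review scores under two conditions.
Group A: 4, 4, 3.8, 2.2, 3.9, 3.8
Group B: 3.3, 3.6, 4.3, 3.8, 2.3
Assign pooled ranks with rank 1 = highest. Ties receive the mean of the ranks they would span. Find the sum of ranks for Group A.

Sorted (descending): 4.3, 4, 4, 3.9, 3.8, 3.8, 3.8, 3.6, 3.3, 2.3, 2.2
The 2 values of 4 occupy positions 2–3 → average rank (2+3)/2 = 2.5.
The 3 values of 3.8 occupy positions 5–7 → average rank 6.
Group A values → pooled ranks: 4→2.5, 4→2.5, 3.8→6, 2.2→11, 3.9→4, 3.8→6
Rank sum = 2.5 + 2.5 + 6 + 11 + 4 + 6 = 32

32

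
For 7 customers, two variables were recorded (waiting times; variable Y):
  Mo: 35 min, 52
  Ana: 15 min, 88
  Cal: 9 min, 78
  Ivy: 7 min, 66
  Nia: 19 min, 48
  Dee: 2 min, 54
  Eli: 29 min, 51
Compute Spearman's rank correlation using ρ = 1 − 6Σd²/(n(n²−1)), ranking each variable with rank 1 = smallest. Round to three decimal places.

Ranks of variable 1: 7, 4, 3, 2, 5, 1, 6
Ranks of variable 2: 3, 7, 6, 5, 1, 4, 2
d = r₁ − r₂: 4, -3, -3, -3, 4, -3, 4
d²: 16, 9, 9, 9, 16, 9, 16; Σd² = 84
ρ = 1 − 6·84/(7·48) = 1 − 504/336 = -0.500

-0.500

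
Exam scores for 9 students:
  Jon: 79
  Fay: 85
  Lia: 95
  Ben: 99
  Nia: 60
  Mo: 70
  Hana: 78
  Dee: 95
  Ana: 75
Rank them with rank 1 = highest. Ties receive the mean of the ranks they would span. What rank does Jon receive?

Sorted (descending): 99, 95, 95, 85, 79, 78, 75, 70, 60
The 2 values of 95 occupy positions 2–3 → average rank (2+3)/2 = 2.5.
Jon has value 79 → rank 5.

5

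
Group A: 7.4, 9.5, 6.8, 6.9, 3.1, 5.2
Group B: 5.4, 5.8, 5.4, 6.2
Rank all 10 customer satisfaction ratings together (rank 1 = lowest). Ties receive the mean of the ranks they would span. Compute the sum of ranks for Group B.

18

Sorted (ascending): 3.1, 5.2, 5.4, 5.4, 5.8, 6.2, 6.8, 6.9, 7.4, 9.5
The 2 values of 5.4 occupy positions 3–4 → average rank (3+4)/2 = 3.5.
Group B values → pooled ranks: 5.4→3.5, 5.8→5, 5.4→3.5, 6.2→6
Rank sum = 3.5 + 5 + 3.5 + 6 = 18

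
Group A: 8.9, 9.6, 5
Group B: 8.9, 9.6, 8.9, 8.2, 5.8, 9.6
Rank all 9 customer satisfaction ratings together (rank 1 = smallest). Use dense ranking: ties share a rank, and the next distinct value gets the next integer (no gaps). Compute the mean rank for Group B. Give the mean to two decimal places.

Sorted (ascending): 5, 5.8, 8.2, 8.9, 8.9, 8.9, 9.6, 9.6, 9.6
The 3 values of 8.9 share dense rank 4.
The 3 values of 9.6 share dense rank 5.
Remaining distinct values take the next consecutive integers.
Group B values → pooled ranks: 8.9→4, 9.6→5, 8.9→4, 8.2→3, 5.8→2, 9.6→5
Mean rank = (4 + 5 + 4 + 3 + 2 + 5) / 6 = 3.83

3.83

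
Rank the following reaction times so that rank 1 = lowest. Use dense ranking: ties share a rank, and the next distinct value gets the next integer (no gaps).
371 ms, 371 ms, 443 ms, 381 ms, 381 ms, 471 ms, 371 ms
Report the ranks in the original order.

Sorted (ascending): 371, 371, 371, 381, 381, 443, 471
The 3 values of 371 share dense rank 1.
The 2 values of 381 share dense rank 2.
Remaining distinct values take the next consecutive integers.

1, 1, 3, 2, 2, 4, 1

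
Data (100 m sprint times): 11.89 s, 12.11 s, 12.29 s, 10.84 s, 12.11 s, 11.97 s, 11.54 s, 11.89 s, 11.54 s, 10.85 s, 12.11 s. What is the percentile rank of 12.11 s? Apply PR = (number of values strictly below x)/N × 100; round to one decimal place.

N = 11.
Strictly below 12.11: 7. Equal to 12.11: 3.
PR = 7/11 × 100 = 63.6

63.6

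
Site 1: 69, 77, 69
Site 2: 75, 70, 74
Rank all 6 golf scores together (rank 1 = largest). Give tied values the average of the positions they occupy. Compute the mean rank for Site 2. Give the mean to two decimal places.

3.00

Sorted (descending): 77, 75, 74, 70, 69, 69
The 2 values of 69 occupy positions 5–6 → average rank (5+6)/2 = 5.5.
Site 2 values → pooled ranks: 75→2, 70→4, 74→3
Mean rank = (2 + 4 + 3) / 3 = 3.00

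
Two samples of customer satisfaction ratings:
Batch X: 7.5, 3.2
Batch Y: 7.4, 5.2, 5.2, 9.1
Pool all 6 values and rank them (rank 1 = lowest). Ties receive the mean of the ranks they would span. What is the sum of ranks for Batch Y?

Sorted (ascending): 3.2, 5.2, 5.2, 7.4, 7.5, 9.1
The 2 values of 5.2 occupy positions 2–3 → average rank (2+3)/2 = 2.5.
Batch Y values → pooled ranks: 7.4→4, 5.2→2.5, 5.2→2.5, 9.1→6
Rank sum = 4 + 2.5 + 2.5 + 6 = 15

15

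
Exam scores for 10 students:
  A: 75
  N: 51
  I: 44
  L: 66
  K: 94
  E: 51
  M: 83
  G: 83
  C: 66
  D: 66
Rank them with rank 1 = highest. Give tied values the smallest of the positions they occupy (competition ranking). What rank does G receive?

2

Sorted (descending): 94, 83, 83, 75, 66, 66, 66, 51, 51, 44
The 2 values of 83 occupy positions 2–3 → each gets rank 2.
The 3 values of 66 occupy positions 5–7 → each gets rank 5.
The 2 values of 51 occupy positions 8–9 → each gets rank 8.
G has value 83 → rank 2.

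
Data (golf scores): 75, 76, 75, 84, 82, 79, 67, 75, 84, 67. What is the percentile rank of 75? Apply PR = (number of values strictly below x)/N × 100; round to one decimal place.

20.0

N = 10.
Strictly below 75: 2. Equal to 75: 3.
PR = 2/10 × 100 = 20.0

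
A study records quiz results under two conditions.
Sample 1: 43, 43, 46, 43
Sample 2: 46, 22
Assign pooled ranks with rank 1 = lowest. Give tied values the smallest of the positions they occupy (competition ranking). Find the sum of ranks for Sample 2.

Sorted (ascending): 22, 43, 43, 43, 46, 46
The 3 values of 43 occupy positions 2–4 → each gets rank 2.
The 2 values of 46 occupy positions 5–6 → each gets rank 5.
Sample 2 values → pooled ranks: 46→5, 22→1
Rank sum = 5 + 1 = 6

6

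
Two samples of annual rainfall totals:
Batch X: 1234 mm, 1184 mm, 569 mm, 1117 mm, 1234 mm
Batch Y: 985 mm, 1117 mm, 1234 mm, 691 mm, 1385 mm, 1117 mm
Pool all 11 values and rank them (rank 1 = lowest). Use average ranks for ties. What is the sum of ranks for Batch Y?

Sorted (ascending): 569, 691, 985, 1117, 1117, 1117, 1184, 1234, 1234, 1234, 1385
The 3 values of 1117 occupy positions 4–6 → average rank 5.
The 3 values of 1234 occupy positions 8–10 → average rank 9.
Batch Y values → pooled ranks: 985→3, 1117→5, 1234→9, 691→2, 1385→11, 1117→5
Rank sum = 3 + 5 + 9 + 2 + 11 + 5 = 35

35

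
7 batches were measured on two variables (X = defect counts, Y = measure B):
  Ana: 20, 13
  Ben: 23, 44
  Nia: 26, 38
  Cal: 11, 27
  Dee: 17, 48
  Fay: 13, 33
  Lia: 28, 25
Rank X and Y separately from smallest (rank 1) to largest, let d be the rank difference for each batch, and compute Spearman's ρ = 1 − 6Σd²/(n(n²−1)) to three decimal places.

Ranks of variable 1: 4, 5, 6, 1, 3, 2, 7
Ranks of variable 2: 1, 6, 5, 3, 7, 4, 2
d = r₁ − r₂: 3, -1, 1, -2, -4, -2, 5
d²: 9, 1, 1, 4, 16, 4, 25; Σd² = 60
ρ = 1 − 6·60/(7·48) = 1 − 360/336 = -0.071

-0.071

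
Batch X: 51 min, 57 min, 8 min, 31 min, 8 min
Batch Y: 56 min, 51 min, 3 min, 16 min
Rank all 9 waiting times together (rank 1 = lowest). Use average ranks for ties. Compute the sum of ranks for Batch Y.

Sorted (ascending): 3, 8, 8, 16, 31, 51, 51, 56, 57
The 2 values of 8 occupy positions 2–3 → average rank (2+3)/2 = 2.5.
The 2 values of 51 occupy positions 6–7 → average rank (6+7)/2 = 6.5.
Batch Y values → pooled ranks: 56→8, 51→6.5, 3→1, 16→4
Rank sum = 8 + 6.5 + 1 + 4 = 19.5

19.5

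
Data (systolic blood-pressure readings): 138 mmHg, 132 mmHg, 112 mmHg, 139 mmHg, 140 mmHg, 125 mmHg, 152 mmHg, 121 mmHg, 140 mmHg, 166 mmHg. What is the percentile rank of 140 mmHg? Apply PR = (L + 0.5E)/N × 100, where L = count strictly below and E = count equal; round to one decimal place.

N = 10.
Strictly below 140: 6. Equal to 140: 2.
PR = (6 + 0.5·2)/10 × 100 = 70.0

70.0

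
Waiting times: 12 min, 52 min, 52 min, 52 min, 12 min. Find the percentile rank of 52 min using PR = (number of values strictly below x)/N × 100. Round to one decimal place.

N = 5.
Strictly below 52: 2. Equal to 52: 3.
PR = 2/5 × 100 = 40.0

40.0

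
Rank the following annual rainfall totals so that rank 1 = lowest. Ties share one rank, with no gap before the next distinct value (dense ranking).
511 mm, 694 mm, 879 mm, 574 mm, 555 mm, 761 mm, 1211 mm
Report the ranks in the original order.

Sorted (ascending): 511, 555, 574, 694, 761, 879, 1211
No ties — each value takes its position as its rank.

1, 4, 6, 3, 2, 5, 7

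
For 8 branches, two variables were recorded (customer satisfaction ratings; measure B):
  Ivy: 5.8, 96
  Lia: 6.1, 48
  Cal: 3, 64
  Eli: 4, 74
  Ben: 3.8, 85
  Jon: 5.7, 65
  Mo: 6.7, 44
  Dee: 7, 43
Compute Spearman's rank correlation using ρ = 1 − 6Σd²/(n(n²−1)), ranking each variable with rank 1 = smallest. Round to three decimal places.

Ranks of variable 1: 5, 6, 1, 3, 2, 4, 7, 8
Ranks of variable 2: 8, 3, 4, 6, 7, 5, 2, 1
d = r₁ − r₂: -3, 3, -3, -3, -5, -1, 5, 7
d²: 9, 9, 9, 9, 25, 1, 25, 49; Σd² = 136
ρ = 1 − 6·136/(8·63) = 1 − 816/504 = -0.619

-0.619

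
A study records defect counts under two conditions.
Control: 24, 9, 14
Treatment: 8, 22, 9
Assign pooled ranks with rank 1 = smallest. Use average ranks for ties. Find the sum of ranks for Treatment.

8.5

Sorted (ascending): 8, 9, 9, 14, 22, 24
The 2 values of 9 occupy positions 2–3 → average rank (2+3)/2 = 2.5.
Treatment values → pooled ranks: 8→1, 22→5, 9→2.5
Rank sum = 1 + 5 + 2.5 = 8.5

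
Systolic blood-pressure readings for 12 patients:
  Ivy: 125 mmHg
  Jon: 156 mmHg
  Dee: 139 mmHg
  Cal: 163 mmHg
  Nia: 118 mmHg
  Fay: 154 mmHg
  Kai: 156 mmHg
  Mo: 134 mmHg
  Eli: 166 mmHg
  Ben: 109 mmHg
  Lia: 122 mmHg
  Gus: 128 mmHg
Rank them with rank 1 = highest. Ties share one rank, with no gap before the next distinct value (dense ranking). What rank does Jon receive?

3

Sorted (descending): 166, 163, 156, 156, 154, 139, 134, 128, 125, 122, 118, 109
The 2 values of 156 share dense rank 3.
Remaining distinct values take the next consecutive integers.
Jon has value 156 mmHg → rank 3.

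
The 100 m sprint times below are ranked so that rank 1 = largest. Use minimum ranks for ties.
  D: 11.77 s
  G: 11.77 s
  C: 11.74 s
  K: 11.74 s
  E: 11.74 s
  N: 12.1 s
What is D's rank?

2

Sorted (descending): 12.1, 11.77, 11.77, 11.74, 11.74, 11.74
The 2 values of 11.77 occupy positions 2–3 → each gets rank 2.
The 3 values of 11.74 occupy positions 4–6 → each gets rank 4.
D has value 11.77 s → rank 2.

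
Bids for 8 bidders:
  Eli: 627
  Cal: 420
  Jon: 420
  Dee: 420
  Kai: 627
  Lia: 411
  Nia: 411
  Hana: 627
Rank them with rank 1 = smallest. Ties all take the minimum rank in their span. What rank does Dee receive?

Sorted (ascending): 411, 411, 420, 420, 420, 627, 627, 627
The 2 values of 411 occupy positions 1–2 → each gets rank 1.
The 3 values of 420 occupy positions 3–5 → each gets rank 3.
The 3 values of 627 occupy positions 6–8 → each gets rank 6.
Dee has value 420 → rank 3.

3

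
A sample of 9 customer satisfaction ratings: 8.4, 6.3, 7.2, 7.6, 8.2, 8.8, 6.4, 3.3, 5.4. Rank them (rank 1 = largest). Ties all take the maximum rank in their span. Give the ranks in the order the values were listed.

2, 7, 5, 4, 3, 1, 6, 9, 8

Sorted (descending): 8.8, 8.4, 8.2, 7.6, 7.2, 6.4, 6.3, 5.4, 3.3
No ties — each value takes its position as its rank.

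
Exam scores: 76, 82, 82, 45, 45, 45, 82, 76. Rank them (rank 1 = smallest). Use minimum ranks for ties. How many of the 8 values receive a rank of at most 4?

Sorted (ascending): 45, 45, 45, 76, 76, 82, 82, 82
The 3 values of 45 occupy positions 1–3 → each gets rank 1.
The 2 values of 76 occupy positions 4–5 → each gets rank 4.
The 3 values of 82 occupy positions 6–8 → each gets rank 6.
Ranks ≤ 4: {1, 1, 1, 4, 4} → 5 values.

5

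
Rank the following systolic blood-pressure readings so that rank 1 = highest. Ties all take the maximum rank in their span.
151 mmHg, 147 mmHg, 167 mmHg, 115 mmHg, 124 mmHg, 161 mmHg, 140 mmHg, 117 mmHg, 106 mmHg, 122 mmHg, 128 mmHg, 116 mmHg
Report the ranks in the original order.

Sorted (descending): 167, 161, 151, 147, 140, 128, 124, 122, 117, 116, 115, 106
No ties — each value takes its position as its rank.

3, 4, 1, 11, 7, 2, 5, 9, 12, 8, 6, 10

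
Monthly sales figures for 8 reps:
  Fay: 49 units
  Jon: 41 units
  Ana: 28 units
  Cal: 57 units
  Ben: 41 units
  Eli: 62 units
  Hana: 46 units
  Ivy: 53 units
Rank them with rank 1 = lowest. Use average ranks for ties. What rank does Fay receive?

Sorted (ascending): 28, 41, 41, 46, 49, 53, 57, 62
The 2 values of 41 occupy positions 2–3 → average rank (2+3)/2 = 2.5.
Fay has value 49 units → rank 5.

5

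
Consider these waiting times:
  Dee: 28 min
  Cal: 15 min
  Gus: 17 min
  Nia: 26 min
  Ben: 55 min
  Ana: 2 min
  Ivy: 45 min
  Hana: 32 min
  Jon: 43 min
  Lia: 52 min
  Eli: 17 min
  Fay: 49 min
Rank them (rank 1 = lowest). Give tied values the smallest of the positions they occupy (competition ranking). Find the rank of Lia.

Sorted (ascending): 2, 15, 17, 17, 26, 28, 32, 43, 45, 49, 52, 55
The 2 values of 17 occupy positions 3–4 → each gets rank 3.
Lia has value 52 min → rank 11.

11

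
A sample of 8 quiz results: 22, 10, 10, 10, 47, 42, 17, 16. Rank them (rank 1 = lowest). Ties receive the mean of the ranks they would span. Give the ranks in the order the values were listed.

Sorted (ascending): 10, 10, 10, 16, 17, 22, 42, 47
The 3 values of 10 occupy positions 1–3 → average rank 2.

6, 2, 2, 2, 8, 7, 5, 4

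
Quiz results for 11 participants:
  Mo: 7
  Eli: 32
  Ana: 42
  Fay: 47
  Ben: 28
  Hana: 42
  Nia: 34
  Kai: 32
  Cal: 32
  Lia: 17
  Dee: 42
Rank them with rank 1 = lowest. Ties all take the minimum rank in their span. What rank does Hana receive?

Sorted (ascending): 7, 17, 28, 32, 32, 32, 34, 42, 42, 42, 47
The 3 values of 32 occupy positions 4–6 → each gets rank 4.
The 3 values of 42 occupy positions 8–10 → each gets rank 8.
Hana has value 42 → rank 8.

8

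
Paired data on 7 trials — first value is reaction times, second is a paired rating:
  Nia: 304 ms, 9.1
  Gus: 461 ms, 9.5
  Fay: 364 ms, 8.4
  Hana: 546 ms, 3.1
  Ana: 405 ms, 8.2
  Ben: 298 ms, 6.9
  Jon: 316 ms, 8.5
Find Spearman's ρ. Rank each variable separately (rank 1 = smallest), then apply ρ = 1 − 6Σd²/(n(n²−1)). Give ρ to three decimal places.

Ranks of variable 1: 2, 6, 4, 7, 5, 1, 3
Ranks of variable 2: 6, 7, 4, 1, 3, 2, 5
d = r₁ − r₂: -4, -1, 0, 6, 2, -1, -2
d²: 16, 1, 0, 36, 4, 1, 4; Σd² = 62
ρ = 1 − 6·62/(7·48) = 1 − 372/336 = -0.107

-0.107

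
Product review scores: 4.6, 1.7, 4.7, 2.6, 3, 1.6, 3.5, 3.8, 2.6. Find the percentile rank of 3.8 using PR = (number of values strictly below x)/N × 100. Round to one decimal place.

N = 9.
Strictly below 3.8: 6. Equal to 3.8: 1.
PR = 6/9 × 100 = 66.7

66.7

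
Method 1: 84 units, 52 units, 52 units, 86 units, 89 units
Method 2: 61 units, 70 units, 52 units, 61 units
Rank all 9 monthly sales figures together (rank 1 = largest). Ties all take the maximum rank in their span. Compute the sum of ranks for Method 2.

25

Sorted (descending): 89, 86, 84, 70, 61, 61, 52, 52, 52
The 2 values of 61 occupy positions 5–6 → each gets rank 6.
The 3 values of 52 occupy positions 7–9 → each gets rank 9.
Method 2 values → pooled ranks: 61→6, 70→4, 52→9, 61→6
Rank sum = 6 + 4 + 9 + 6 = 25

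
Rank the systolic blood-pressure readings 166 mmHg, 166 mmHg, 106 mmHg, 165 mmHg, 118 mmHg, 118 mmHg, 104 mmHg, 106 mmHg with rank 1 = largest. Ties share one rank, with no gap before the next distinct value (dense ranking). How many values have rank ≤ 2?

Sorted (descending): 166, 166, 165, 118, 118, 106, 106, 104
The 2 values of 166 share dense rank 1.
The 2 values of 118 share dense rank 3.
The 2 values of 106 share dense rank 4.
Remaining distinct values take the next consecutive integers.
Ranks ≤ 2: {1, 1, 2} → 3 values.

3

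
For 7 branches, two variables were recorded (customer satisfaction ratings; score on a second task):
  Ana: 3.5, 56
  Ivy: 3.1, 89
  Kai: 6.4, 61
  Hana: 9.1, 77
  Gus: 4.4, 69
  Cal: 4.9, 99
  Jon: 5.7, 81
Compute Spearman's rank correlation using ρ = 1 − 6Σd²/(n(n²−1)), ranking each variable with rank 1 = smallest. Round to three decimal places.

Ranks of variable 1: 2, 1, 6, 7, 3, 4, 5
Ranks of variable 2: 1, 6, 2, 4, 3, 7, 5
d = r₁ − r₂: 1, -5, 4, 3, 0, -3, 0
d²: 1, 25, 16, 9, 0, 9, 0; Σd² = 60
ρ = 1 − 6·60/(7·48) = 1 − 360/336 = -0.071

-0.071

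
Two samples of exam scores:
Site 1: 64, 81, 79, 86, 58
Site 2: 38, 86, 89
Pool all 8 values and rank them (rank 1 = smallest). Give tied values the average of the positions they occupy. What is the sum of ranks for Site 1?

Sorted (ascending): 38, 58, 64, 79, 81, 86, 86, 89
The 2 values of 86 occupy positions 6–7 → average rank (6+7)/2 = 6.5.
Site 1 values → pooled ranks: 64→3, 81→5, 79→4, 86→6.5, 58→2
Rank sum = 3 + 5 + 4 + 6.5 + 2 = 20.5

20.5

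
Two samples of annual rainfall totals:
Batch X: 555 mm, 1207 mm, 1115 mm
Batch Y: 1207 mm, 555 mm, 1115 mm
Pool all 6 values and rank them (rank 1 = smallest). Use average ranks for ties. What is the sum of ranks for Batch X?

10.5

Sorted (ascending): 555, 555, 1115, 1115, 1207, 1207
The 2 values of 555 occupy positions 1–2 → average rank (1+2)/2 = 1.5.
The 2 values of 1115 occupy positions 3–4 → average rank (3+4)/2 = 3.5.
The 2 values of 1207 occupy positions 5–6 → average rank (5+6)/2 = 5.5.
Batch X values → pooled ranks: 555→1.5, 1207→5.5, 1115→3.5
Rank sum = 1.5 + 5.5 + 3.5 = 10.5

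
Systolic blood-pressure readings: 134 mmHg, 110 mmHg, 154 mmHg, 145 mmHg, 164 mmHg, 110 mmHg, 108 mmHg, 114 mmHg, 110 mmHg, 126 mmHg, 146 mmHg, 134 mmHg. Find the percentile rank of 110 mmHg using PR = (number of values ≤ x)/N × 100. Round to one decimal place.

N = 12.
Strictly below 110: 1. Equal to 110: 3.
PR = 4/12 × 100 = 33.3

33.3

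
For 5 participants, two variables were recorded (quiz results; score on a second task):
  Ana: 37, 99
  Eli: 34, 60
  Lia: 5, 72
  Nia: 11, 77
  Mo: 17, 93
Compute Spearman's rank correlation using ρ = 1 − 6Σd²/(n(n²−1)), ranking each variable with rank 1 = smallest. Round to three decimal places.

0.400

Ranks of variable 1: 5, 4, 1, 2, 3
Ranks of variable 2: 5, 1, 2, 3, 4
d = r₁ − r₂: 0, 3, -1, -1, -1
d²: 0, 9, 1, 1, 1; Σd² = 12
ρ = 1 − 6·12/(5·24) = 1 − 72/120 = 0.400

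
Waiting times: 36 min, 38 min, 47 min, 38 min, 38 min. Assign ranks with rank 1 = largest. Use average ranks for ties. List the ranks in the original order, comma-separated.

Sorted (descending): 47, 38, 38, 38, 36
The 3 values of 38 occupy positions 2–4 → average rank 3.

5, 3, 1, 3, 3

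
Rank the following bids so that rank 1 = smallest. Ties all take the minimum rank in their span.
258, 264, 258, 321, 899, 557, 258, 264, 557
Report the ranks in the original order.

Sorted (ascending): 258, 258, 258, 264, 264, 321, 557, 557, 899
The 3 values of 258 occupy positions 1–3 → each gets rank 1.
The 2 values of 264 occupy positions 4–5 → each gets rank 4.
The 2 values of 557 occupy positions 7–8 → each gets rank 7.

1, 4, 1, 6, 9, 7, 1, 4, 7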